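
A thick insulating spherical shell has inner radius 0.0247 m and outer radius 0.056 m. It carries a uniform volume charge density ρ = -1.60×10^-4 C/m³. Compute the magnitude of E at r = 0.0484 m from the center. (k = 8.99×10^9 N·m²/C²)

E = 2.53×10^5 V/m

Take a concentric spherical Gaussian surface of radius r = 0.0484 m (within the shell material, 0.0247 m < r < 0.056 m).
Only the shell between 0.0247 m and r is enclosed: Q_enc = ρ·(4π/3)(r³ − a³) = (-1.60×10^-4)·(4π/3)·((0.0484)³ − (0.0247)³) = -6.589×10^-8 C.
Since E is radial and uniform over the Gaussian sphere, Φ = E·4πr² = Q_enc/ε₀.
E = k|Q_enc|/r² = (8.99×10^9)(6.589×10^-8)/(0.0484)² = 2.53×10^5 N/C.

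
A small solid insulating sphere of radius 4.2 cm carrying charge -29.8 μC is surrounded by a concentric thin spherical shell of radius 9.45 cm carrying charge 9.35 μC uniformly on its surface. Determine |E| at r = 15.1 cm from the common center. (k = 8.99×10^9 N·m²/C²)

By spherical symmetry E is radial; choose a Gaussian sphere of radius r = 15.1 cm (r > 9.45 cm, enclosing both).
Q_enc = (-29.8 μC) + (9.35 μC) = -2.045×10^-5 C.
Applying ∮E·dA = Q_enc/ε₀ with Φ = E(4πr²):
E = k|Q_enc|/r² = (8.99×10^9)(2.045e-5)/(0.151)² = 8.06×10^6 N/C.

8.06×10^6 N/C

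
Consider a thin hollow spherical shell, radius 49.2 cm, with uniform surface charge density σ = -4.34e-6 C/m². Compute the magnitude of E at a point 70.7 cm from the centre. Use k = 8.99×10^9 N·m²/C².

Use a concentric Gaussian sphere at r = 70.7 cm (r > 49.2 cm).
The entire shell is enclosed: Q_enc = σ·4πR² = (-4.34e-6)·4π·(0.492)² = -1.32e-5 C.
Gauss's law: E·4πr² = Q_enc/ε₀.
E = k|Q_enc|/r² = (8.99×10^9)(1.32×10^-5)/(0.707)² = 2.37e5 N/C.

E = 2.37e5 N/C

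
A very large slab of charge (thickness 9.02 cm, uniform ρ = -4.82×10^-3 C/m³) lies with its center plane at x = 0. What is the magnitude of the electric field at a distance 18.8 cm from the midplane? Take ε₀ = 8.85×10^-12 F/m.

|E| = 2.46×10^7 N/C

The point |x| = 18.8 cm lies outside the slab (half-thickness 0.0451 m). A symmetric pillbox spanning the full slab encloses Q_enc = ρ·d·A.
Flux = 2EA ⇒ E = |ρ|d/(2ε₀), independent of distance outside.
E = (4.82×10^-3)(0.0902)/(2·8.85×10^-12) = 2.46×10^7 N/C.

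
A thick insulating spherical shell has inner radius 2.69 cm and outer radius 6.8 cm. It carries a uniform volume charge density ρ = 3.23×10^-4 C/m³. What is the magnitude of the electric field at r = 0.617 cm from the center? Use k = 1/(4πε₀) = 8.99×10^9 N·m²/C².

By spherical symmetry E is radial; choose a Gaussian sphere of radius r = 0.617 cm (r < 2.69 cm, inside the empty cavity).
No charge is enclosed, so by Gauss's law E·4πr² = 0 ⇒ E = 0.

|E| = 0 N/C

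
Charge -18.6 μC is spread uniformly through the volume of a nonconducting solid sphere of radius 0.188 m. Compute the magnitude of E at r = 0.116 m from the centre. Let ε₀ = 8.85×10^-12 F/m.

|E| ≈ 2.92×10^6 N/C

Use a concentric Gaussian sphere at r = 0.116 m (r < R).
Only the charge within r is enclosed: Q_enc = Q·(r/R)³ = (-18.6 μC)·(0.116 m/0.188 m)³ = -4.369e-6 C.
By Gauss's law, ∮E·dA = E·4πr² = Q_enc/ε₀.
E = |Q_enc|/(4πε₀r²) = (4.369×10^-6)/(4π·8.85×10^-12·(0.116)²) = 2.92×10^6 N/C.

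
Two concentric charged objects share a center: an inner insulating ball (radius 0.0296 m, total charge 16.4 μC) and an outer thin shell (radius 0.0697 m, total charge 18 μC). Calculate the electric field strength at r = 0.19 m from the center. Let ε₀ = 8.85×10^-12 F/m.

Take a concentric spherical Gaussian surface of radius r = 0.19 m (r > 0.0697 m, enclosing both).
Q_enc = (16.4 μC) + (18 μC) = 3.44×10^-5 C.
Since E is radial and uniform over the Gaussian sphere, Φ = E·4πr² = Q_enc/ε₀.
E = |Q_enc|/(4πε₀r²) = (3.44e-5)/(4π·8.85×10^-12·(0.19)²) = 8.57×10^6 N/C.

|E| = 8.57×10^6 N/C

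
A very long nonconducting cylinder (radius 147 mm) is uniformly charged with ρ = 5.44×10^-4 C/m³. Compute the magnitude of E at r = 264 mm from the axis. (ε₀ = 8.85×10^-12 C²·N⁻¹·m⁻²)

|E| = 2.52e6 N/C

Choose a coaxial cylinder of radius r = 264 mm (arbitrary length L) as the Gaussian surface (r > 147 mm, full cross-section enclosed).
λ_enc = ρ·πR² = (5.44×10^-4)π(0.147)² = 3.693×10^-5 C/m.
By Gauss's law (flux through the curved wall only), E·2πrL = λ_enc L/ε₀.
E = |λ_enc|/(2πε₀r) = (3.693e-5)/(2π·8.85×10^-12·0.264) = 2.52×10^6 N/C.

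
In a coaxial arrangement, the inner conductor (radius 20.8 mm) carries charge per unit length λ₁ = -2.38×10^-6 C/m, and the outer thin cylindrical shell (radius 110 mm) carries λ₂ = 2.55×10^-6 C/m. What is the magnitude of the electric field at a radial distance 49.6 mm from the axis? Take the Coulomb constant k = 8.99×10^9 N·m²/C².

By cylindrical symmetry E is radial; use a coaxial Gaussian cylinder of radius 49.6 mm and length L (between the conductors, 20.8 mm < r < 110 mm).
The shell at 110 mm lies outside the Gaussian surface, so λ_enc = λ₁ = -2.38e-6 C/m.
Since E is radial and uniform over the curved surface, Φ = E·2πrL = Q_enc/ε₀ = λ_enc L/ε₀.
E = 2k|λ_enc|/r = 2(8.99×10^9)(2.38×10^-6)/(0.0496) = 8.63e5 N/C.

E ≈ 8.63×10^5 N/C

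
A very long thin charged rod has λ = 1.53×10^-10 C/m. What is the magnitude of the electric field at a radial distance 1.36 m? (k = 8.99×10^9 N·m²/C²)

Choose a coaxial cylinder of radius r = 1.36 m (arbitrary length L) as the Gaussian surface.
Q_enc = λL, so λ_enc = 1.53×10^-10 C/m.
By Gauss's law (flux through the curved wall only), E·2πrL = λ_enc L/ε₀.
E = 2k|λ_enc|/r = 2(8.99×10^9)(1.53e-10)/(1.36) = 2.02 N/C.

E ≈ 2.02 N/C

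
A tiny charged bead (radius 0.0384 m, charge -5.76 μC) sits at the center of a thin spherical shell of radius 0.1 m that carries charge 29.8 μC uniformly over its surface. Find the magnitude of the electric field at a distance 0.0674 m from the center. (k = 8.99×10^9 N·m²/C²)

Symmetry ⇒ E = E(r) r̂. Gaussian sphere of radius r = 0.0674 m (between the bodies, 0.0384 m < r < 0.1 m).
Only the inner charge is enclosed; the outer shell contributes nothing inside itself. Q_enc = -5.76 μC = -5.76×10^-6 C.
Since E is radial and uniform over the Gaussian sphere, Φ = E·4πr² = Q_enc/ε₀.
E = k|Q_enc|/r² = (8.99×10^9)(5.76×10^-6)/(0.0674)² = 1.14e7 N/C.

1.14×10^7 V/m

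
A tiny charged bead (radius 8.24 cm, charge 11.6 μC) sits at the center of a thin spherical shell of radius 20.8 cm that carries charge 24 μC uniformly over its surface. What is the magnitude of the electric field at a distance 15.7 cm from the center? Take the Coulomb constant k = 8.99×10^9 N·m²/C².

Use a concentric Gaussian sphere at r = 15.7 cm (between the bodies, 8.24 cm < r < 20.8 cm).
The shell at 20.8 cm lies outside the Gaussian surface, so Q_enc = 11.6 μC = 1.16×10^-5 C.
Gauss's law: E·4πr² = Q_enc/ε₀.
E = k|Q_enc|/r² = (8.99×10^9)(1.16×10^-5)/(0.157)² = 4.23×10^6 N/C.

|E| = 4.23e6 N/C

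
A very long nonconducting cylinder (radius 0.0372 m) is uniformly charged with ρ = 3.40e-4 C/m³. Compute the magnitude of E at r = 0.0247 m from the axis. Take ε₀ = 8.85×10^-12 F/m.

By cylindrical symmetry E is radial; use a coaxial Gaussian cylinder of radius 0.0247 m and length L (r < R).
Charge inside radius r per length L is ρ·πr²·L, so λ_enc = ρπr² = 6.517×10^-7 C/m.
Gauss's law: E·2πrL = λ_enc L/ε₀.
E = |λ_enc|/(2πε₀r) = (6.517×10^-7)/(2π·8.85×10^-12·0.0247) = 4.74×10^5 N/C.

|E| = 4.74×10^5 N/C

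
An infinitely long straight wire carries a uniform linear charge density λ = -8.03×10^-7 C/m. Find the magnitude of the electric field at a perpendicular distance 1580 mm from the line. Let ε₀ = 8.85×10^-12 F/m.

Choose a coaxial cylinder of radius r = 1580 mm (arbitrary length L) as the Gaussian surface.
Q_enc = λL, so λ_enc = -8.03×10^-7 C/m.
Gauss's law: E·2πrL = λ_enc L/ε₀.
E = |λ_enc|/(2πε₀r) = (8.03e-7)/(2π·8.85×10^-12·1.58) = 9.14e3 N/C.

E ≈ 9.14×10^3 V/m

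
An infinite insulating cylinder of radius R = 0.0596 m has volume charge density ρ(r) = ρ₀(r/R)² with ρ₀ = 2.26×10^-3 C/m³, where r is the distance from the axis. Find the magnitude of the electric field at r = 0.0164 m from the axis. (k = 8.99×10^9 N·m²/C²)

|E| = 7.93×10^4 N/C

Coaxial Gaussian cylinder, radius r = 0.0164 m, length L (r < R).
Integrating ρ over the cross-section to radius r: λ_enc = (2πρ₀/R²) ∫₀^r r'^3 dr' = 2πρ₀ r^4/(4·R²) = 7.23×10^-8 C/m.
Applying ∮E·dA = Q_enc/ε₀ with the end caps contributing no flux:
E = 2k|λ_enc|/r = 2(8.99×10^9)(7.23e-8)/(0.0164) = 7.93e4 N/C.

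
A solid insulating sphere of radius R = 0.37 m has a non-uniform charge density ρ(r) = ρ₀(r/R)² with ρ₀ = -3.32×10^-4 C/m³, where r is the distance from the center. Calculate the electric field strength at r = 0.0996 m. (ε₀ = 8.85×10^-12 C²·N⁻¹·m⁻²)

Use a concentric Gaussian sphere at r = 0.0996 m (r < R).
Integrate the density: Q_enc = 4π ∫₀^r ρ₀(r'/R)^2 r'² dr' = 4πρ₀ r^5/(5·R²) = -5.974×10^-8 C.
By Gauss's law, ∮E·dA = E·4πr² = Q_enc/ε₀.
E = |Q_enc|/(4πε₀r²) = (5.974e-8)/(4π·8.85×10^-12·(0.0996)²) = 5.42×10^4 N/C.

5.42×10^4 N/C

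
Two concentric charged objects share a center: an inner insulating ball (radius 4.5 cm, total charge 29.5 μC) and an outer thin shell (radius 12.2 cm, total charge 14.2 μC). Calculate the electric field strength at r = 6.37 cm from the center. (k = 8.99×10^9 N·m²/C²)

Symmetry ⇒ E = E(r) r̂. Gaussian sphere of radius r = 6.37 cm (between the bodies, 4.5 cm < r < 12.2 cm).
The shell at 12.2 cm lies outside the Gaussian surface, so Q_enc = 29.5 μC = 2.95×10^-5 C.
Applying ∮E·dA = Q_enc/ε₀ with Φ = E(4πr²):
E = k|Q_enc|/r² = (8.99×10^9)(2.95×10^-5)/(0.0637)² = 6.54e7 N/C.

E = 6.54e7 N/C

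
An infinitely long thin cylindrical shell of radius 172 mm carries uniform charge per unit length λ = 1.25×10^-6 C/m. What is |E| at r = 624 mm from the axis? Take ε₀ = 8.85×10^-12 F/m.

By cylindrical symmetry E is radial; use a coaxial Gaussian cylinder of radius 624 mm and length L (r > 172 mm).
The full line charge is enclosed: λ_enc = 1.25×10^-6 C/m.
Gauss's law: E·2πrL = λ_enc L/ε₀.
E = |λ_enc|/(2πε₀r) = (1.25×10^-6)/(2π·8.85×10^-12·0.624) = 3.60×10^4 N/C.

3.60e4 V/m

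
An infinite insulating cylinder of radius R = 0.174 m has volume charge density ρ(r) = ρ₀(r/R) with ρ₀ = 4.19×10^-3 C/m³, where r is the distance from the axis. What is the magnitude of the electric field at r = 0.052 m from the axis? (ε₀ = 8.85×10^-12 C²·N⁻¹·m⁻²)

2.45e6 N/C

Coaxial Gaussian cylinder, radius r = 0.052 m, length L (r < R).
Integrating ρ over the cross-section to radius r: λ_enc = (2πρ₀/R) ∫₀^r r'^2 dr' = 2πρ₀ r^3/(3·R) = 7.091×10^-6 C/m.
Since E is radial and uniform over the curved surface, Φ = E·2πrL = Q_enc/ε₀ = λ_enc L/ε₀.
E = |λ_enc|/(2πε₀r) = (7.091e-6)/(2π·8.85×10^-12·0.052) = 2.45e6 N/C.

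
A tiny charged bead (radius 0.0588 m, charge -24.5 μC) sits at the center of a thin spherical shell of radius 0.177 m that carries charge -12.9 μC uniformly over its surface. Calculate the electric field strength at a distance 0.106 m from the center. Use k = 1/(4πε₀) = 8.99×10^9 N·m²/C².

Use a concentric Gaussian sphere at r = 0.106 m (between the bodies, 0.0588 m < r < 0.177 m).
Only the inner charge is enclosed; the outer shell contributes nothing inside itself. Q_enc = -24.5 μC = -2.45×10^-5 C.
By Gauss's law, ∮E·dA = E·4πr² = Q_enc/ε₀.
E = k|Q_enc|/r² = (8.99×10^9)(2.45×10^-5)/(0.106)² = 1.96×10^7 N/C.

E ≈ 1.96×10^7 N/C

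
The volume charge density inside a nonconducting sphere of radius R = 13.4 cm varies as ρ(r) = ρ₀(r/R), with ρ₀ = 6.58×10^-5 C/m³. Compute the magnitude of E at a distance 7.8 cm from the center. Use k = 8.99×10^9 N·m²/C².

E ≈ 8.44×10^4 N/C

By spherical symmetry E is radial; choose a Gaussian sphere of radius r = 7.8 cm (r < R).
Q_enc = ∫₀^r ρ(r')·4πr'² dr' = (4πρ₀/R) ∫₀^r r'^3 dr' = 4πρ₀ r^4/(4·R) = 5.71×10^-8 C.
Since E is radial and uniform over the Gaussian sphere, Φ = E·4πr² = Q_enc/ε₀.
E = k|Q_enc|/r² = (8.99×10^9)(5.71e-8)/(0.078)² = 8.44e4 N/C.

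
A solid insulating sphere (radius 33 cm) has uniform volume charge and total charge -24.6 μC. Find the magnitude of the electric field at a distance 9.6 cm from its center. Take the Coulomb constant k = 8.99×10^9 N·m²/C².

Take a concentric spherical Gaussian surface of radius r = 9.6 cm (r < R).
Only the charge within r is enclosed: Q_enc = Q·(r/R)³ = (-24.6 μC)·(9.6 cm/33 cm)³ = -6.056×10^-7 C.
Since E is radial and uniform over the Gaussian sphere, Φ = E·4πr² = Q_enc/ε₀.
E = k|Q_enc|/r² = (8.99×10^9)(6.056e-7)/(0.096)² = 5.91×10^5 N/C.

|E| ≈ 5.91×10^5 V/m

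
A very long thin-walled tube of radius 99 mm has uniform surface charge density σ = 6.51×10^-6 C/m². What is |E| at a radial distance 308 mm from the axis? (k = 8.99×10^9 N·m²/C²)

E = 2.36×10^5 V/m

Take a coaxial cylindrical Gaussian surface of radius r = 308 mm and length L (r > 99 mm).
The whole shell is enclosed: λ_enc = σ·2πR = (6.51×10^-6)·2π·(0.099) = 4.049×10^-6 C/m.
Applying ∮E·dA = Q_enc/ε₀ with the end caps contributing no flux:
E = 2k|λ_enc|/r = 2(8.99×10^9)(4.049×10^-6)/(0.308) = 2.36×10^5 N/C.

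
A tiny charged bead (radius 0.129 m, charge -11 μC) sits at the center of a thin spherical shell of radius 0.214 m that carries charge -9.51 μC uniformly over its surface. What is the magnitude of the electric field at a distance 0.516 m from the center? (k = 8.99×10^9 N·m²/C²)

|E| = 6.93×10^5 V/m

Symmetry ⇒ E = E(r) r̂. Gaussian sphere of radius r = 0.516 m (r > 0.214 m, enclosing both).
Q_enc = (-11 μC) + (-9.51 μC) = -2.051×10^-5 C.
Applying ∮E·dA = Q_enc/ε₀ with Φ = E(4πr²):
E = k|Q_enc|/r² = (8.99×10^9)(2.051×10^-5)/(0.516)² = 6.93×10^5 N/C.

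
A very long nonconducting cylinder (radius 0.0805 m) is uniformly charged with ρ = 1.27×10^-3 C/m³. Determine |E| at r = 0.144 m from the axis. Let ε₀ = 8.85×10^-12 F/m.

|E| ≈ 3.23×10^6 N/C

Coaxial Gaussian cylinder, radius r = 0.144 m, length L (r > 0.0805 m, full cross-section enclosed).
λ_enc = ρ·πR² = (1.27e-3)π(0.0805)² = 2.586×10^-5 C/m.
Since E is radial and uniform over the curved surface, Φ = E·2πrL = Q_enc/ε₀ = λ_enc L/ε₀.
E = |λ_enc|/(2πε₀r) = (2.586e-5)/(2π·8.85×10^-12·0.144) = 3.23×10^6 N/C.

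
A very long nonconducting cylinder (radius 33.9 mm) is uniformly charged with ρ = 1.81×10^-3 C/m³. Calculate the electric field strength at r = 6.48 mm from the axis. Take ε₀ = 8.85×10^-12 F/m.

Coaxial Gaussian cylinder, radius r = 6.48 mm, length L (r < R).
Enclosed charge per unit length: λ_enc = ρ·πr² = (1.81×10^-3)π(0.00648)² = 2.388e-7 C/m.
By Gauss's law (flux through the curved wall only), E·2πrL = λ_enc L/ε₀.
E = |λ_enc|/(2πε₀r) = (2.388×10^-7)/(2π·8.85×10^-12·0.00648) = 6.63×10^5 N/C.

6.63×10^5 N/C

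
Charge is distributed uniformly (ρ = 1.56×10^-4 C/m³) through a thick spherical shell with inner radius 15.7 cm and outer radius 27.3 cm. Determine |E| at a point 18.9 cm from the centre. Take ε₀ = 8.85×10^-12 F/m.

By spherical symmetry E is radial; choose a Gaussian sphere of radius r = 18.9 cm (within the shell material, 15.7 cm < r < 27.3 cm).
Enclosed charge is the volume from a to r: Q_enc = (4π/3)ρ(r³ − a³) = 1.883×10^-6 C.
By Gauss's law, ∮E·dA = E·4πr² = Q_enc/ε₀.
E = |Q_enc|/(4πε₀r²) = (1.883e-6)/(4π·8.85×10^-12·(0.189)²) = 4.74e5 N/C.

|E| = 4.74×10^5 V/m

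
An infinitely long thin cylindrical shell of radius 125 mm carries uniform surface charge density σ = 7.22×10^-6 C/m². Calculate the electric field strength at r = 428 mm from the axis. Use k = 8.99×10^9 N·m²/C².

Coaxial Gaussian cylinder, radius r = 428 mm, length L (r > 125 mm).
The whole shell is enclosed: λ_enc = σ·2πR = (7.22e-6)·2π·(0.125) = 5.671×10^-6 C/m.
Gauss's law: E·2πrL = λ_enc L/ε₀.
E = 2k|λ_enc|/r = 2(8.99×10^9)(5.671×10^-6)/(0.428) = 2.38e5 N/C.

E ≈ 2.38e5 N/C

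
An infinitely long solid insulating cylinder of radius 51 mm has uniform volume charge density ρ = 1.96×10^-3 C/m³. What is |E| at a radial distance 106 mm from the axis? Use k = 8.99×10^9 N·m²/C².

Coaxial Gaussian cylinder, radius r = 106 mm, length L (r > 51 mm, full cross-section enclosed).
λ_enc = ρ·πR² = (1.96×10^-3)π(0.051)² = 1.602×10^-5 C/m.
Applying ∮E·dA = Q_enc/ε₀ with the end caps contributing no flux:
E = 2k|λ_enc|/r = 2(8.99×10^9)(1.602e-5)/(0.106) = 2.72×10^6 N/C.

E = 2.72×10^6 N/C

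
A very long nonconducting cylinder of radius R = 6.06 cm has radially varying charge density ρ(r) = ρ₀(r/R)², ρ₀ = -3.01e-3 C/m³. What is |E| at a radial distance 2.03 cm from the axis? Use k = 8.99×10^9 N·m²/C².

|E| = 1.94e5 N/C

Choose a coaxial cylinder of radius r = 2.03 cm (arbitrary length L) as the Gaussian surface (r < R).
λ_enc = ∫₀^r ρ(r')·2πr' dr' = (2πρ₀/R²)·r^4/4 = -2.186e-7 C/m.
Since E is radial and uniform over the curved surface, Φ = E·2πrL = Q_enc/ε₀ = λ_enc L/ε₀.
E = 2k|λ_enc|/r = 2(8.99×10^9)(2.186×10^-7)/(0.0203) = 1.94×10^5 N/C.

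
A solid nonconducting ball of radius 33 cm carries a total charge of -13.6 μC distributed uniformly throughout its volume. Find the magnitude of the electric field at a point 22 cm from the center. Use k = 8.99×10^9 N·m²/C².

|E| ≈ 7.48×10^5 V/m

Symmetry ⇒ E = E(r) r̂. Gaussian sphere of radius r = 22 cm (r < R).
For a uniform sphere the enclosed fraction is (r/R)³, so Q_enc = (-13.6 μC)(0.22/0.33)³ = -4.03e-6 C.
By Gauss's law, ∮E·dA = E·4πr² = Q_enc/ε₀.
E = k|Q_enc|/r² = (8.99×10^9)(4.03×10^-6)/(0.22)² = 7.48×10^5 N/C.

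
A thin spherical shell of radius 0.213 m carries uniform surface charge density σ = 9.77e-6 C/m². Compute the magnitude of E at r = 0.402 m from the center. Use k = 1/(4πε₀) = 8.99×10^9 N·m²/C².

3.10×10^5 N/C

By spherical symmetry E is radial; choose a Gaussian sphere of radius r = 0.402 m (r > 0.213 m).
The entire shell is enclosed: Q_enc = σ·4πR² = (9.77×10^-6)·4π·(0.213)² = 5.57×10^-6 C.
By Gauss's law, ∮E·dA = E·4πr² = Q_enc/ε₀.
E = k|Q_enc|/r² = (8.99×10^9)(5.57×10^-6)/(0.402)² = 3.10×10^5 N/C.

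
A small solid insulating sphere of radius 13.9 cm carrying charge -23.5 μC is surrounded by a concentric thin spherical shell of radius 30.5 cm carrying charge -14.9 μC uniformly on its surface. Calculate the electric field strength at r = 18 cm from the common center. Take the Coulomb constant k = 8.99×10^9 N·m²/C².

Symmetry ⇒ E = E(r) r̂. Gaussian sphere of radius r = 18 cm (between the bodies, 13.9 cm < r < 30.5 cm).
The shell at 30.5 cm lies outside the Gaussian surface, so Q_enc = -23.5 μC = -2.35×10^-5 C.
Gauss's law: E·4πr² = Q_enc/ε₀.
E = k|Q_enc|/r² = (8.99×10^9)(2.35×10^-5)/(0.18)² = 6.52×10^6 N/C.

|E| ≈ 6.52×10^6 N/C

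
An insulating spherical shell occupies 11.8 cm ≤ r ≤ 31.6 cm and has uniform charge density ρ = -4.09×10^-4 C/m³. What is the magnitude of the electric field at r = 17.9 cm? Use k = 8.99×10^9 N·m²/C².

|E| ≈ 1.97×10^6 V/m

Take a concentric spherical Gaussian surface of radius r = 17.9 cm (within the shell material, 11.8 cm < r < 31.6 cm).
Only the shell between 11.8 cm and r is enclosed: Q_enc = ρ·(4π/3)(r³ − a³) = (-4.09e-4)·(4π/3)·((0.179)³ − (0.118)³) = -7.011e-6 C.
Applying ∮E·dA = Q_enc/ε₀ with Φ = E(4πr²):
E = k|Q_enc|/r² = (8.99×10^9)(7.011×10^-6)/(0.179)² = 1.97×10^6 N/C.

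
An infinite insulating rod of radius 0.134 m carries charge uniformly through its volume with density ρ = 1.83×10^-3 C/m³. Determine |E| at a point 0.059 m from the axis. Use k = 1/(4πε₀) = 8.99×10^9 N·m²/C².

Coaxial Gaussian cylinder, radius r = 0.059 m, length L (r < R).
Charge inside radius r per length L is ρ·πr²·L, so λ_enc = ρπr² = 2.001×10^-5 C/m.
Applying ∮E·dA = Q_enc/ε₀ with the end caps contributing no flux:
E = 2k|λ_enc|/r = 2(8.99×10^9)(2.001e-5)/(0.059) = 6.10e6 N/C.

|E| ≈ 6.10×10^6 N/C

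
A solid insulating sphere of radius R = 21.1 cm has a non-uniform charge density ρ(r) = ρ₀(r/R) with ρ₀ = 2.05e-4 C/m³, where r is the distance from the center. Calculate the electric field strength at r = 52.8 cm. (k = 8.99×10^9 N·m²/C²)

By spherical symmetry E is radial; choose a Gaussian sphere of radius r = 52.8 cm (r > R, all charge enclosed).
Q_enc = 4π ∫₀^R ρ₀(r'/R)^1 r'² dr' = 4πρ₀R³/4 = 6.05e-6 C.
Applying ∮E·dA = Q_enc/ε₀ with Φ = E(4πr²):
E = k|Q_enc|/r² = (8.99×10^9)(6.05×10^-6)/(0.528)² = 1.95×10^5 N/C.

1.95×10^5 N/C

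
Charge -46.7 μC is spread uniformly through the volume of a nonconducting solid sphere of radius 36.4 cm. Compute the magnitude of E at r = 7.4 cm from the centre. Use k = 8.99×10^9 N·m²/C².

Use a concentric Gaussian sphere at r = 7.4 cm (r < R).
For a uniform sphere the enclosed fraction is (r/R)³, so Q_enc = (-46.7 μC)(0.074/0.364)³ = -3.924×10^-7 C.
Gauss's law: E·4πr² = Q_enc/ε₀.
E = k|Q_enc|/r² = (8.99×10^9)(3.924×10^-7)/(0.074)² = 6.44e5 N/C.

|E| = 6.44e5 N/C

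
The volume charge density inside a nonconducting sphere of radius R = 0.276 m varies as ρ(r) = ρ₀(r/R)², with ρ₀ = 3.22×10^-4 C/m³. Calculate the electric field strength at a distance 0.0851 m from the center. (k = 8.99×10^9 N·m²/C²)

Take a concentric spherical Gaussian surface of radius r = 0.0851 m (r < R).
Integrate the density: Q_enc = 4π ∫₀^r ρ₀(r'/R)^2 r'² dr' = 4πρ₀ r^5/(5·R²) = 4.742×10^-8 C.
Gauss's law: E·4πr² = Q_enc/ε₀.
E = k|Q_enc|/r² = (8.99×10^9)(4.742×10^-8)/(0.0851)² = 5.89×10^4 N/C.

|E| = 5.89e4 V/m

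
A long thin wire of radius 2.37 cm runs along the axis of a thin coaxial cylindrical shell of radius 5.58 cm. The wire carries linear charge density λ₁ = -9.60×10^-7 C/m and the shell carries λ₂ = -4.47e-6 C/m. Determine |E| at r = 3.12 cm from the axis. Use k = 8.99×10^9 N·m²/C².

Coaxial Gaussian cylinder, radius r = 3.12 cm, length L (between the conductors, 2.37 cm < r < 5.58 cm).
The shell at 5.58 cm lies outside the Gaussian surface, so λ_enc = λ₁ = -9.60e-7 C/m.
By Gauss's law (flux through the curved wall only), E·2πrL = λ_enc L/ε₀.
E = 2k|λ_enc|/r = 2(8.99×10^9)(9.60×10^-7)/(0.0312) = 5.53×10^5 N/C.

E = 5.53×10^5 N/C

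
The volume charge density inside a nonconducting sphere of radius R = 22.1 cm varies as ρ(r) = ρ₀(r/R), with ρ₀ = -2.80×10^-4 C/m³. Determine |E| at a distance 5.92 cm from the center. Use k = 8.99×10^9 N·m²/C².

E ≈ 1.25×10^5 N/C

Symmetry ⇒ E = E(r) r̂. Gaussian sphere of radius r = 5.92 cm (r < R).
Q_enc = ∫₀^r ρ(r')·4πr'² dr' = (4πρ₀/R) ∫₀^r r'^3 dr' = 4πρ₀ r^4/(4·R) = -4.889×10^-8 C.
Since E is radial and uniform over the Gaussian sphere, Φ = E·4πr² = Q_enc/ε₀.
E = k|Q_enc|/r² = (8.99×10^9)(4.889e-8)/(0.0592)² = 1.25×10^5 N/C.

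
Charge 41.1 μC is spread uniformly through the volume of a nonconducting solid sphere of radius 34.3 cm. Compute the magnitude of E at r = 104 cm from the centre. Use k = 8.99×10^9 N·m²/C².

|E| = 3.42e5 V/m

By spherical symmetry E is radial; choose a Gaussian sphere of radius r = 104 cm (r > R, so the entire charge is enclosed).
Q_enc = 41.1 μC = 4.11×10^-5 C.
Applying ∮E·dA = Q_enc/ε₀ with Φ = E(4πr²):
E = k|Q_enc|/r² = (8.99×10^9)(4.11×10^-5)/(1.04)² = 3.42×10^5 N/C.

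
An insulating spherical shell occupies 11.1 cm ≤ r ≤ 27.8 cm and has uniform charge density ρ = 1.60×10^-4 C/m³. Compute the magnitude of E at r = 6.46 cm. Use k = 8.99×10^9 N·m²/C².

Use a concentric Gaussian sphere at r = 6.46 cm (r < 11.1 cm, inside the empty cavity).
No charge is enclosed, so by Gauss's law E·4πr² = 0 ⇒ E = 0.

|E| = 0 V/m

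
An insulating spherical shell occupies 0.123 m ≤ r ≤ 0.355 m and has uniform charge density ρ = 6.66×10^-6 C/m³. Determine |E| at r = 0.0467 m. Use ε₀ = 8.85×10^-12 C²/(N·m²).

|E| = 0 V/m

Take a concentric spherical Gaussian surface of radius r = 0.0467 m (r < 0.123 m, inside the empty cavity).
Q_enc = 0 (all charge lies at larger r); Gauss's law gives E = 0.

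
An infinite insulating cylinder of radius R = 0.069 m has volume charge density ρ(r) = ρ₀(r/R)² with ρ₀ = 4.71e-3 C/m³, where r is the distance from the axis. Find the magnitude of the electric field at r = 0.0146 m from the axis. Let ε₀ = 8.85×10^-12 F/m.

Coaxial Gaussian cylinder, radius r = 0.0146 m, length L (r < R).
λ_enc = ∫₀^r ρ(r')·2πr' dr' = (2πρ₀/R²)·r^4/4 = 7.061×10^-8 C/m.
By Gauss's law (flux through the curved wall only), E·2πrL = λ_enc L/ε₀.
E = |λ_enc|/(2πε₀r) = (7.061e-8)/(2π·8.85×10^-12·0.0146) = 8.70×10^4 N/C.

|E| = 8.70e4 V/m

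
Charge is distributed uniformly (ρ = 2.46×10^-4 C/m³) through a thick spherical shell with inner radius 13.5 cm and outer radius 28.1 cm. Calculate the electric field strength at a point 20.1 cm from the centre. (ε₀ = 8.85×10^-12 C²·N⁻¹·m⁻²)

Take a concentric spherical Gaussian surface of radius r = 20.1 cm (within the shell material, 13.5 cm < r < 28.1 cm).
Only the shell between 13.5 cm and r is enclosed: Q_enc = ρ·(4π/3)(r³ − a³) = (2.46×10^-4)·(4π/3)·((0.201)³ − (0.135)³) = 5.833×10^-6 C.
By Gauss's law, ∮E·dA = E·4πr² = Q_enc/ε₀.
E = |Q_enc|/(4πε₀r²) = (5.833×10^-6)/(4π·8.85×10^-12·(0.201)²) = 1.30×10^6 N/C.

|E| = 1.30e6 V/m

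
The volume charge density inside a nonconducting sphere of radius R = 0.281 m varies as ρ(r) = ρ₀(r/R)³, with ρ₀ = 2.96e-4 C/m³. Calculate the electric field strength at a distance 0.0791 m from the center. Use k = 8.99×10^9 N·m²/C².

E ≈ 9.83e3 N/C

Take a concentric spherical Gaussian surface of radius r = 0.0791 m (r < R).
Q_enc = ∫₀^r ρ(r')·4πr'² dr' = (4πρ₀/R³) ∫₀^r r'^5 dr' = 4πρ₀ r^6/(6·R³) = 6.844×10^-9 C.
Gauss's law: E·4πr² = Q_enc/ε₀.
E = k|Q_enc|/r² = (8.99×10^9)(6.844e-9)/(0.0791)² = 9.83e3 N/C.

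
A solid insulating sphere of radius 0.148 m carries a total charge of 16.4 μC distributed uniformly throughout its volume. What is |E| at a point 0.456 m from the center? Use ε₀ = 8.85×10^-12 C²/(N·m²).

|E| = 7.09×10^5 N/C

Take a concentric spherical Gaussian surface of radius r = 0.456 m (r > R, so the entire charge is enclosed).
Q_enc = 16.4 μC = 1.64×10^-5 C.
Gauss's law: E·4πr² = Q_enc/ε₀.
E = |Q_enc|/(4πε₀r²) = (1.64×10^-5)/(4π·8.85×10^-12·(0.456)²) = 7.09e5 N/C.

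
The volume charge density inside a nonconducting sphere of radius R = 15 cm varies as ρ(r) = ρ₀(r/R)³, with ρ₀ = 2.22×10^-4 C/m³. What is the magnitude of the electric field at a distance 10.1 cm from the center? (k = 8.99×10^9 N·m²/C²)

Use a concentric Gaussian sphere at r = 10.1 cm (r < R).
Integrate the density: Q_enc = 4π ∫₀^r ρ₀(r'/R)^3 r'² dr' = 4πρ₀ r^6/(6·R³) = 1.462×10^-7 C.
Since E is radial and uniform over the Gaussian sphere, Φ = E·4πr² = Q_enc/ε₀.
E = k|Q_enc|/r² = (8.99×10^9)(1.462e-7)/(0.101)² = 1.29×10^5 N/C.

|E| ≈ 1.29e5 V/m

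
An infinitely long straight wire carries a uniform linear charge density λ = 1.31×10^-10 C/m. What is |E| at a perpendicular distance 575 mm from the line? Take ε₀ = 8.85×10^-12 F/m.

E = 4.1 N/C

Take a coaxial cylindrical Gaussian surface of radius r = 575 mm and length L.
Q_enc = λL, so λ_enc = 1.31×10^-10 C/m.
Applying ∮E·dA = Q_enc/ε₀ with the end caps contributing no flux:
E = |λ_enc|/(2πε₀r) = (1.31×10^-10)/(2π·8.85×10^-12·0.575) = 4.1 N/C.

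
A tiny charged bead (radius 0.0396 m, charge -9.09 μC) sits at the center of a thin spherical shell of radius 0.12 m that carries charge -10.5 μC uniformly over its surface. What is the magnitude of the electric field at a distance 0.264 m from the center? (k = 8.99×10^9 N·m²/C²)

Symmetry ⇒ E = E(r) r̂. Gaussian sphere of radius r = 0.264 m (r > 0.12 m, enclosing both).
Q_enc = (-9.09 μC) + (-10.5 μC) = -1.959e-5 C.
By Gauss's law, ∮E·dA = E·4πr² = Q_enc/ε₀.
E = k|Q_enc|/r² = (8.99×10^9)(1.959e-5)/(0.264)² = 2.53×10^6 N/C.

E = 2.53×10^6 N/C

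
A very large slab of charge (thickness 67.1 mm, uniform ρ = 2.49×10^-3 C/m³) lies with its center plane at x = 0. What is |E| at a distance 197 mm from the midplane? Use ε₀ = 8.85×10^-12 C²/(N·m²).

9.44×10^6 N/C

The point |x| = 197 mm lies outside the slab (half-thickness 0.03355 m). A symmetric pillbox spanning the full slab encloses Q_enc = ρ·d·A.
Flux = 2EA ⇒ E = |ρ|d/(2ε₀), independent of distance outside.
E = (2.49e-3)(0.0671)/(2·8.85×10^-12) = 9.44e6 N/C.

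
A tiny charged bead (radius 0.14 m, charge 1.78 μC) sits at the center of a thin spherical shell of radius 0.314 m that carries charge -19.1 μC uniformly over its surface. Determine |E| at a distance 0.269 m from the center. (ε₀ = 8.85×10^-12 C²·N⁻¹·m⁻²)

Symmetry ⇒ E = E(r) r̂. Gaussian sphere of radius r = 0.269 m (between the bodies, 0.14 m < r < 0.314 m).
Only the inner charge is enclosed; the outer shell contributes nothing inside itself. Q_enc = 1.78 μC = 1.78e-6 C.
Since E is radial and uniform over the Gaussian sphere, Φ = E·4πr² = Q_enc/ε₀.
E = |Q_enc|/(4πε₀r²) = (1.78×10^-6)/(4π·8.85×10^-12·(0.269)²) = 2.21×10^5 N/C.

E ≈ 2.21×10^5 V/m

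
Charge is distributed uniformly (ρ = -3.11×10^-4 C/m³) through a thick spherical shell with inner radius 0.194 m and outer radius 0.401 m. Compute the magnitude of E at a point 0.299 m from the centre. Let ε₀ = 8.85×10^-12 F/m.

|E| ≈ 2.55e6 N/C

Take a concentric spherical Gaussian surface of radius r = 0.299 m (within the shell material, 0.194 m < r < 0.401 m).
Only the shell between 0.194 m and r is enclosed: Q_enc = ρ·(4π/3)(r³ − a³) = (-3.11×10^-4)·(4π/3)·((0.299)³ − (0.194)³) = -2.531×10^-5 C.
Applying ∮E·dA = Q_enc/ε₀ with Φ = E(4πr²):
E = |Q_enc|/(4πε₀r²) = (2.531×10^-5)/(4π·8.85×10^-12·(0.299)²) = 2.55×10^6 N/C.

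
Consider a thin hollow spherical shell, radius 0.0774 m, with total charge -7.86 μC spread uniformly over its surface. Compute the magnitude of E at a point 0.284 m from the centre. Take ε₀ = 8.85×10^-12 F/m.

Take a concentric spherical Gaussian surface of radius r = 0.284 m (r > 0.0774 m).
The entire shell is enclosed: Q_enc = -7.86e-6 C.
Applying ∮E·dA = Q_enc/ε₀ with Φ = E(4πr²):
E = |Q_enc|/(4πε₀r²) = (7.86e-6)/(4π·8.85×10^-12·(0.284)²) = 8.76×10^5 N/C.

E ≈ 8.76e5 N/C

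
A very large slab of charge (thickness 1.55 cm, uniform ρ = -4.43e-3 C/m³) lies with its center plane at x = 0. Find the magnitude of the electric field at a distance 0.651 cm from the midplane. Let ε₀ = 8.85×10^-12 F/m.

By symmetry E is perpendicular to the slab. A Gaussian pillbox from −0.651 cm to +0.651 cm (face area A) lies entirely within the slab.
Q_enc = ρ·(2x)·A and flux = 2EA, so 2EA = 2ρxA/ε₀ ⇒ E = |ρ|x/ε₀.
E = (4.43×10^-3)(0.00651)/(8.85×10^-12) = 3.26×10^6 N/C.

|E| = 3.26×10^6 N/C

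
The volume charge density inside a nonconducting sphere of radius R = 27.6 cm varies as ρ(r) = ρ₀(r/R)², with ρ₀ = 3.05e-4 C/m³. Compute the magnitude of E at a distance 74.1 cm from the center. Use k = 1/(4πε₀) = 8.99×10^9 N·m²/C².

Take a concentric spherical Gaussian surface of radius r = 74.1 cm (r > R, all charge enclosed).
Q_enc = 4π ∫₀^R ρ₀(r'/R)^2 r'² dr' = 4πρ₀R³/5 = 1.612×10^-5 C.
Since E is radial and uniform over the Gaussian sphere, Φ = E·4πr² = Q_enc/ε₀.
E = k|Q_enc|/r² = (8.99×10^9)(1.612×10^-5)/(0.741)² = 2.64×10^5 N/C.

|E| ≈ 2.64×10^5 V/m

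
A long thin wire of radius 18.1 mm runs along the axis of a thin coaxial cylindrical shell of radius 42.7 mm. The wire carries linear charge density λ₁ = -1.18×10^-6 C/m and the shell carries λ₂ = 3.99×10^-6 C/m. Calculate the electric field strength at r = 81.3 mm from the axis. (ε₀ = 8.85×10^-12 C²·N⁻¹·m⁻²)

E = 6.22×10^5 N/C

Coaxial Gaussian cylinder, radius r = 81.3 mm, length L (r > 42.7 mm, enclosing both).
λ_enc = λ₁ + λ₂ = (-1.18×10^-6) + (3.99×10^-6) = 2.81×10^-6 C/m.
By Gauss's law (flux through the curved wall only), E·2πrL = λ_enc L/ε₀.
E = |λ_enc|/(2πε₀r) = (2.81e-6)/(2π·8.85×10^-12·0.0813) = 6.22×10^5 N/C.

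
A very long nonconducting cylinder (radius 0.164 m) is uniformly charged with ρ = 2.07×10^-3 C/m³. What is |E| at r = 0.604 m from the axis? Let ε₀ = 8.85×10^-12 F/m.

E ≈ 5.21e6 N/C

Take a coaxial cylindrical Gaussian surface of radius r = 0.604 m and length L (r > 0.164 m, full cross-section enclosed).
λ_enc = ρ·πR² = (2.07×10^-3)π(0.164)² = 1.749×10^-4 C/m.
Gauss's law: E·2πrL = λ_enc L/ε₀.
E = |λ_enc|/(2πε₀r) = (1.749×10^-4)/(2π·8.85×10^-12·0.604) = 5.21×10^6 N/C.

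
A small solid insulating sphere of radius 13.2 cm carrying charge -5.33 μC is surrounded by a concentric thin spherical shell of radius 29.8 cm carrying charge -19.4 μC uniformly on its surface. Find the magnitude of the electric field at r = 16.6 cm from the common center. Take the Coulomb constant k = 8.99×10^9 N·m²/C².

1.74×10^6 N/C

Use a concentric Gaussian sphere at r = 16.6 cm (between the bodies, 13.2 cm < r < 29.8 cm).
The shell at 29.8 cm lies outside the Gaussian surface, so Q_enc = -5.33 μC = -5.33×10^-6 C.
Since E is radial and uniform over the Gaussian sphere, Φ = E·4πr² = Q_enc/ε₀.
E = k|Q_enc|/r² = (8.99×10^9)(5.33e-6)/(0.166)² = 1.74×10^6 N/C.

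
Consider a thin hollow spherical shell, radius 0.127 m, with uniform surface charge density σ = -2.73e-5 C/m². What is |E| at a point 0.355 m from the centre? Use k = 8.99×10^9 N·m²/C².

Symmetry ⇒ E = E(r) r̂. Gaussian sphere of radius r = 0.355 m (r > 0.127 m).
The entire shell is enclosed: Q_enc = σ·4πR² = (-2.73×10^-5)·4π·(0.127)² = -5.533×10^-6 C.
Since E is radial and uniform over the Gaussian sphere, Φ = E·4πr² = Q_enc/ε₀.
E = k|Q_enc|/r² = (8.99×10^9)(5.533×10^-6)/(0.355)² = 3.95e5 N/C.

E = 3.95e5 N/C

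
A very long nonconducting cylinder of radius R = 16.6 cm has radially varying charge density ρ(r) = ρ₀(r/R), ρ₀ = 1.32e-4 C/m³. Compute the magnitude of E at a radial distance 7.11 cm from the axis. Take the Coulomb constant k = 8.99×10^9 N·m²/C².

E ≈ 1.51×10^5 V/m

Take a coaxial cylindrical Gaussian surface of radius r = 7.11 cm and length L (r < R).
Integrating ρ over the cross-section to radius r: λ_enc = (2πρ₀/R) ∫₀^r r'^2 dr' = 2πρ₀ r^3/(3·R) = 5.986×10^-7 C/m.
Gauss's law: E·2πrL = λ_enc L/ε₀.
E = 2k|λ_enc|/r = 2(8.99×10^9)(5.986e-7)/(0.0711) = 1.51×10^5 N/C.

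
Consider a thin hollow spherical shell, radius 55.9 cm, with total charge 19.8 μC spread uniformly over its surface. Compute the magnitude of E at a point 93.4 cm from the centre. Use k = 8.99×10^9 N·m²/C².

E ≈ 2.04×10^5 V/m

Symmetry ⇒ E = E(r) r̂. Gaussian sphere of radius r = 93.4 cm (r > 55.9 cm).
The entire shell is enclosed: Q_enc = 1.98×10^-5 C.
By Gauss's law, ∮E·dA = E·4πr² = Q_enc/ε₀.
E = k|Q_enc|/r² = (8.99×10^9)(1.98×10^-5)/(0.934)² = 2.04e5 N/C.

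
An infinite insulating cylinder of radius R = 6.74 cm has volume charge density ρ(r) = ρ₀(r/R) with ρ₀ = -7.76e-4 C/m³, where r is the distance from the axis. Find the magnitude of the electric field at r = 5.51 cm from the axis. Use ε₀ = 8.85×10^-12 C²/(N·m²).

|E| ≈ 1.32e6 N/C

By cylindrical symmetry E is radial; use a coaxial Gaussian cylinder of radius 5.51 cm and length L (r < R).
Integrating ρ over the cross-section to radius r: λ_enc = (2πρ₀/R) ∫₀^r r'^2 dr' = 2πρ₀ r^3/(3·R) = -4.034×10^-6 C/m.
Gauss's law: E·2πrL = λ_enc L/ε₀.
E = |λ_enc|/(2πε₀r) = (4.034×10^-6)/(2π·8.85×10^-12·0.0551) = 1.32e6 N/C.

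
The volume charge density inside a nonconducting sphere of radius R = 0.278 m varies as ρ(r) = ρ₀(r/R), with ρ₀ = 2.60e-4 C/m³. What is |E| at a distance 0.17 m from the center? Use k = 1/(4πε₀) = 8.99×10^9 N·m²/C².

E ≈ 7.63e5 N/C

Use a concentric Gaussian sphere at r = 0.17 m (r < R).
Q_enc = ∫₀^r ρ(r')·4πr'² dr' = (4πρ₀/R) ∫₀^r r'^3 dr' = 4πρ₀ r^4/(4·R) = 2.454×10^-6 C.
Gauss's law: E·4πr² = Q_enc/ε₀.
E = k|Q_enc|/r² = (8.99×10^9)(2.454×10^-6)/(0.17)² = 7.63×10^5 N/C.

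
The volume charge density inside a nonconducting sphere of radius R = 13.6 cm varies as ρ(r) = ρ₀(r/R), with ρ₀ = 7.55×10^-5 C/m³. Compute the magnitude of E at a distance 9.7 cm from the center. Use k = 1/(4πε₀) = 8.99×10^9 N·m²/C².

1.48×10^5 N/C

By spherical symmetry E is radial; choose a Gaussian sphere of radius r = 9.7 cm (r < R).
Integrate the density: Q_enc = 4π ∫₀^r ρ₀(r'/R)^1 r'² dr' = 4πρ₀ r^4/(4·R) = 1.544×10^-7 C.
By Gauss's law, ∮E·dA = E·4πr² = Q_enc/ε₀.
E = k|Q_enc|/r² = (8.99×10^9)(1.544×10^-7)/(0.097)² = 1.48e5 N/C.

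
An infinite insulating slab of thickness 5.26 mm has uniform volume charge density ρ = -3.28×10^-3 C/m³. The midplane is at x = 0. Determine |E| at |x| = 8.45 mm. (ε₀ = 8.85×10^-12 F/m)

9.75e5 V/m

The point |x| = 8.45 mm lies outside the slab (half-thickness 0.00263 m). A symmetric pillbox spanning the full slab encloses Q_enc = ρ·d·A.
Flux = 2EA ⇒ E = |ρ|d/(2ε₀), independent of distance outside.
E = (3.28×10^-3)(0.00526)/(2·8.85×10^-12) = 9.75×10^5 N/C.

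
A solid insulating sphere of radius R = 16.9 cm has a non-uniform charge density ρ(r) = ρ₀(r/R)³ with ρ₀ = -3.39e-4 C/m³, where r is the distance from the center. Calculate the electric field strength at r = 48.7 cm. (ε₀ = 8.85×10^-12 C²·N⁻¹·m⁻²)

Take a concentric spherical Gaussian surface of radius r = 48.7 cm (r > R, all charge enclosed).
Q_enc = 4π ∫₀^R ρ₀(r'/R)^3 r'² dr' = 4πρ₀R³/6 = -3.427e-6 C.
Gauss's law: E·4πr² = Q_enc/ε₀.
E = |Q_enc|/(4πε₀r²) = (3.427×10^-6)/(4π·8.85×10^-12·(0.487)²) = 1.30e5 N/C.

|E| = 1.30e5 V/m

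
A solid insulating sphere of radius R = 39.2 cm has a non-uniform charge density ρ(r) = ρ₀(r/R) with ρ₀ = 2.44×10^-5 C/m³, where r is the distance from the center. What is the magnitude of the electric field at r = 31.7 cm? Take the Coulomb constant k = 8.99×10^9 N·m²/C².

1.77×10^5 N/C

Use a concentric Gaussian sphere at r = 31.7 cm (r < R).
Integrate the density: Q_enc = 4π ∫₀^r ρ₀(r'/R)^1 r'² dr' = 4πρ₀ r^4/(4·R) = 1.975e-6 C.
Gauss's law: E·4πr² = Q_enc/ε₀.
E = k|Q_enc|/r² = (8.99×10^9)(1.975e-6)/(0.317)² = 1.77e5 N/C.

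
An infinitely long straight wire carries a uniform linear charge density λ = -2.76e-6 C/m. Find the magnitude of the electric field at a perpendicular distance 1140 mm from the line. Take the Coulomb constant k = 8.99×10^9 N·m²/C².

Choose a coaxial cylinder of radius r = 1140 mm (arbitrary length L) as the Gaussian surface.
Q_enc = λL, so λ_enc = -2.76×10^-6 C/m.
Since E is radial and uniform over the curved surface, Φ = E·2πrL = Q_enc/ε₀ = λ_enc L/ε₀.
E = 2k|λ_enc|/r = 2(8.99×10^9)(2.76e-6)/(1.14) = 4.35×10^4 N/C.

E ≈ 4.35×10^4 N/C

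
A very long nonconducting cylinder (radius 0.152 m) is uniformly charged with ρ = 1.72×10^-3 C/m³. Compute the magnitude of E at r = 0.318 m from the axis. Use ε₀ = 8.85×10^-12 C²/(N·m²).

By cylindrical symmetry E is radial; use a coaxial Gaussian cylinder of radius 0.318 m and length L (r > 0.152 m, full cross-section enclosed).
λ_enc = ρ·πR² = (1.72×10^-3)π(0.152)² = 1.248×10^-4 C/m.
Applying ∮E·dA = Q_enc/ε₀ with the end caps contributing no flux:
E = |λ_enc|/(2πε₀r) = (1.248e-4)/(2π·8.85×10^-12·0.318) = 7.06×10^6 N/C.

|E| ≈ 7.06×10^6 N/C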